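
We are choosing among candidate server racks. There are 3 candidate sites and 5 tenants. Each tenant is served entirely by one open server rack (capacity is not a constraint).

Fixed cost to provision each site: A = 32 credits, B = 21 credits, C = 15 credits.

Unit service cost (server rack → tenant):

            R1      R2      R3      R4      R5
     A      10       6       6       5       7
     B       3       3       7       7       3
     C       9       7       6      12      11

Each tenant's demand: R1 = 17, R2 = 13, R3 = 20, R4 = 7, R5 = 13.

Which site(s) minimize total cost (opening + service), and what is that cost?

Open B and C; minimum total cost 334.

For any fixed open set, each tenant goes to its cheapest open site; total = fixed + service.
{B, C}: R1→B 3·17=51, R2→B 3·13=39, R3→C 6·20=120, R4→B 7·7=49, R5→B 3·13=39. Service 298; fixed 36; total 334.
{A, B}: service 284 + fixed 53 = 337
{B}: service 318 + fixed 21 = 339
{A, B, C}: R1→B 3·17=51, R2→B 3·13=39, R3→A 6·20=120, R4→A 5·7=35, R5→B 3·13=39. Service 284; fixed 68; total 352.
No other subset beats 334.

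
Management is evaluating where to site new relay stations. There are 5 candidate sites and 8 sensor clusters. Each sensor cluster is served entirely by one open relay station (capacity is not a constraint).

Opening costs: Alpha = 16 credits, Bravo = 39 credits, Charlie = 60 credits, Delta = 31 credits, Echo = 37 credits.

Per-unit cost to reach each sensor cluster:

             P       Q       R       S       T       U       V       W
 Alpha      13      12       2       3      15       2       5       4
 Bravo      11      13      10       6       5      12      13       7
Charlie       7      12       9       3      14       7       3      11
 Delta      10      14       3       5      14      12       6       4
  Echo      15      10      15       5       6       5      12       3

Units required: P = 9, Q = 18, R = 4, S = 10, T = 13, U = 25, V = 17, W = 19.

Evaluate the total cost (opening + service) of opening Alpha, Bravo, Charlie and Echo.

Each sensor cluster is assigned to its cheapest site among the open ones.
{Alpha, Bravo, Charlie, Echo}: P→Charlie 7·9=63, Q→Echo 10·18=180, R→Alpha 2·4=8, S→Alpha 3·10=30, T→Bravo 5·13=65, U→Alpha 2·25=50, V→Charlie 3·17=51, W→Echo 3·19=57. Service 504; fixed 152; total 656.

Total cost: 656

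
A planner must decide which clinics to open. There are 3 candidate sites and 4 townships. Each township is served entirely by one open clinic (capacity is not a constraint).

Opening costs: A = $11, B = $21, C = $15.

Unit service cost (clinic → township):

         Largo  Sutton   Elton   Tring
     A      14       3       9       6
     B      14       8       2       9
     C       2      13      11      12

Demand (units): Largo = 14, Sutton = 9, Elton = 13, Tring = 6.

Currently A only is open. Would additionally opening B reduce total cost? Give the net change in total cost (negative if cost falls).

Yes — net change −70 (cost falls by 70).

Current service cost with {A}: 376.
Adding B: each township re-picks its cheapest; new service cost 285, saving 91.
Extra fixed cost: 21. Net change = 21 − 91 = -70.
(Totals: 387 → 317.)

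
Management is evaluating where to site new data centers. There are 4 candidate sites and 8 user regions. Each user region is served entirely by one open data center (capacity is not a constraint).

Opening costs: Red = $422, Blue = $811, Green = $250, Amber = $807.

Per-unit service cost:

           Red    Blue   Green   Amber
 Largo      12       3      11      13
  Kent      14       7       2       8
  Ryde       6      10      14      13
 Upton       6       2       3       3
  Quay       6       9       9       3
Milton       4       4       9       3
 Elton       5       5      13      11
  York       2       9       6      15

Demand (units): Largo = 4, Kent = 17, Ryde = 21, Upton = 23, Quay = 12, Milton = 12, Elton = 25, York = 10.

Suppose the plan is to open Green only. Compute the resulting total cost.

Each user region is assigned to its cheapest site among the open ones.
{Green}: Largo→Green 11·4=44, Kent→Green 2·17=34, Ryde→Green 14·21=294, Upton→Green 3·23=69, Quay→Green 9·12=108, Milton→Green 9·12=108, Elton→Green 13·25=325, York→Green 6·10=60. Service 1042; fixed 250; total 1292.

Total cost: 1292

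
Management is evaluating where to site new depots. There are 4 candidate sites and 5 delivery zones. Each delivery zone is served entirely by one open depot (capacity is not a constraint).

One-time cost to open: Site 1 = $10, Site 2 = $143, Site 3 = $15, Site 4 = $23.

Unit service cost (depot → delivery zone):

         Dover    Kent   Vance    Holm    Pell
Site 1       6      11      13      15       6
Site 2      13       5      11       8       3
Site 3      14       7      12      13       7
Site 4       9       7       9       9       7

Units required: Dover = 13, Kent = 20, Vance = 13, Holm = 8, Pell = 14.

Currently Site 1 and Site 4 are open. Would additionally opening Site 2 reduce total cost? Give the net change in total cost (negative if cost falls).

Current service cost with {Site 1, Site 4}: 491.
Adding Site 2: each delivery zone re-picks its cheapest; new service cost 401, saving 90.
Extra fixed cost: 143. Net change = 143 − 90 = 53.
(Totals: 524 → 577.)

No — net change +53 (cost rises by 53).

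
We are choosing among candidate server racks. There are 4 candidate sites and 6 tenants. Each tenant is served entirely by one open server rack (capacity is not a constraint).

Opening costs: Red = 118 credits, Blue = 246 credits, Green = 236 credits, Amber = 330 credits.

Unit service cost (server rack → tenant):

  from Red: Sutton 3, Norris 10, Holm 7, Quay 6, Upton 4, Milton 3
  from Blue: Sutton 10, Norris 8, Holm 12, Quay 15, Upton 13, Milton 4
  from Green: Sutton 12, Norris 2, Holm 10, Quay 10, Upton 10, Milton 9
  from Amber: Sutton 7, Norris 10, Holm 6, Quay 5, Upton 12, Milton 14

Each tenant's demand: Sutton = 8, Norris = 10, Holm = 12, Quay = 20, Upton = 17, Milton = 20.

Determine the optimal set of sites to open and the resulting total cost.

For any fixed open set, each tenant goes to its cheapest open site; total = fixed + service.
{Red}: Sutton→Red 3·8=24, Norris→Red 10·10=100, Holm→Red 7·12=84, Quay→Red 6·20=120, Upton→Red 4·17=68, Milton→Red 3·20=60. Service 456; fixed 118; total 574.
{Red, Green}: Sutton→Red 3·8=24, Norris→Green 2·10=20, Holm→Red 7·12=84, Quay→Red 6·20=120, Upton→Red 4·17=68, Milton→Red 3·20=60. Service 376; fixed 354; total 730.
{Red, Blue}: Sutton→Red 3·8=24, Norris→Blue 8·10=80, Holm→Red 7·12=84, Quay→Red 6·20=120, Upton→Red 4·17=68, Milton→Red 3·20=60. Service 436; fixed 364; total 800.
{Red, Blue, Green, Amber}: Sutton→Red 3·8=24, Norris→Green 2·10=20, Holm→Amber 6·12=72, Quay→Amber 5·20=100, Upton→Red 4·17=68, Milton→Red 3·20=60. Service 344; fixed 930; total 1274.
No other subset beats 574.

Open Red only; minimum total cost 574.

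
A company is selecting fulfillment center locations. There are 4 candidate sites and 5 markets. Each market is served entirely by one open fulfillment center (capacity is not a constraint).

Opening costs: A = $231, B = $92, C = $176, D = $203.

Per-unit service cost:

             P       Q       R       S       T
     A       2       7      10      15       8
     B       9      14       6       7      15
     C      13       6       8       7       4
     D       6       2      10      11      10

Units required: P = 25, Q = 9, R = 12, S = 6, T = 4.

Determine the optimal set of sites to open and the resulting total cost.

Open A and B; minimum total cost 582.

For any fixed open set, each market goes to its cheapest open site; total = fixed + service.
{A, B}: P→A 2·25=50, Q→A 7·9=63, R→B 6·12=72, S→B 7·6=42, T→A 8·4=32. Service 259; fixed 323; total 582.
{A}: P→A 2·25=50, Q→A 7·9=63, R→A 10·12=120, S→A 15·6=90, T→A 8·4=32. Service 355; fixed 231; total 586.
{D}: P→D 6·25=150, Q→D 2·9=18, R→D 10·12=120, S→D 11·6=66, T→D 10·4=40. Service 394; fixed 203; total 597.
{A, B, C, D}: P→A 2·25=50, Q→D 2·9=18, R→B 6·12=72, S→B 7·6=42, T→C 4·4=16. Service 198; fixed 702; total 900.
(All 15 nonempty subsets were checked; A and B is lowest.)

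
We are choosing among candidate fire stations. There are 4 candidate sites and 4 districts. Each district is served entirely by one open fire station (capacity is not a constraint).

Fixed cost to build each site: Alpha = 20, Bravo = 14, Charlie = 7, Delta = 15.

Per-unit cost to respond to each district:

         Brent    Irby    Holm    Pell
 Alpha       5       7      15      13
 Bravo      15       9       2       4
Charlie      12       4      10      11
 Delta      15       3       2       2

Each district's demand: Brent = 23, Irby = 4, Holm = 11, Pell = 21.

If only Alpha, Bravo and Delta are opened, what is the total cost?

Each district is assigned to its cheapest site among the open ones.
{Alpha, Bravo, Delta}: Brent→Alpha 5·23=115, Irby→Delta 3·4=12, Holm→Bravo 2·11=22, Pell→Delta 2·21=42. Service 191; fixed 49; total 240.

Total cost: 240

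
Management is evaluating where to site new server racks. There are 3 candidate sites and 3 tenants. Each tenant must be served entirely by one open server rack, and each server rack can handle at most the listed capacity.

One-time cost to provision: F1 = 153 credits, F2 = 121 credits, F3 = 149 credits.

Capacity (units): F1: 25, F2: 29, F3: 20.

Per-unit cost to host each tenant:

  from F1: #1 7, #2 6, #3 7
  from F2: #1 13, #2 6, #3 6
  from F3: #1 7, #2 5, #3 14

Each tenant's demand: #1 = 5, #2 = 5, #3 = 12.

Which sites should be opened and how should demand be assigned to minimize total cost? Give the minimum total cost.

Minimum total cost: 288

Open {F2}: #1→F2 13·5=65, #2→F2 6·5=30, #3→F2 6·12=72.
Loads: F2 carries 22/29. Service 167; fixed 121; total 288.
Next best feasible plan costs 302.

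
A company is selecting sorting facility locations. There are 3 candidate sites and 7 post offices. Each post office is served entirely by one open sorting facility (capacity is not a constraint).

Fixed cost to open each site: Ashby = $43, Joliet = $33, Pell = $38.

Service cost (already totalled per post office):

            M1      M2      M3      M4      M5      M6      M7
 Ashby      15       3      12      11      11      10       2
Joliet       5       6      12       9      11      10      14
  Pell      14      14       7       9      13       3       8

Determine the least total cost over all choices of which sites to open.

Minimum total cost: 100

For any fixed open set, each post office goes to its cheapest open site; total = fixed + service.
{Joliet}: M1→Joliet 5, M2→Joliet 6, M3→Joliet 12, M4→Joliet 9, M5→Joliet 11, M6→Joliet 10, M7→Joliet 14. Service 67; fixed 33; total 100.
{Pell}: M1→Pell 14, M2→Pell 14, M3→Pell 7, M4→Pell 9, M5→Pell 13, M6→Pell 3, M7→Pell 8. Service 68; fixed 38; total 106.
{Ashby}: service 64 + fixed 43 = 107
{Ashby, Joliet, Pell}: service 40 + fixed 114 = 154
No other subset beats 100.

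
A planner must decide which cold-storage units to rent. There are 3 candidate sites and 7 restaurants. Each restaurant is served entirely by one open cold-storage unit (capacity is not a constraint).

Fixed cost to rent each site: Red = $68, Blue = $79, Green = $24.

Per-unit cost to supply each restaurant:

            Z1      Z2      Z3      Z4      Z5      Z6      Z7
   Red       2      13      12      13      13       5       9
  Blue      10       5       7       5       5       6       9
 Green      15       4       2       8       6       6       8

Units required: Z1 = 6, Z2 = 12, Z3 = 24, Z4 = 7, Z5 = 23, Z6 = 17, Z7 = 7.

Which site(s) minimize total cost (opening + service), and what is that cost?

Open Red and Green; minimum total cost 535.

For any fixed open set, each restaurant goes to its cheapest open site; total = fixed + service.
{Red, Green}: Z1→Red 2·6=12, Z2→Green 4·12=48, Z3→Green 2·24=48, Z4→Green 8·7=56, Z5→Green 6·23=138, Z6→Red 5·17=85, Z7→Green 8·7=56. Service 443; fixed 92; total 535.
{Green}: Z1→Green 15·6=90, Z2→Green 4·12=48, Z3→Green 2·24=48, Z4→Green 8·7=56, Z5→Green 6·23=138, Z6→Green 6·17=102, Z7→Green 8·7=56. Service 538; fixed 24; total 562.
{Blue, Green}: service 464 + fixed 103 = 567
{Red, Blue, Green}: Z1→Red 2·6=12, Z2→Green 4·12=48, Z3→Green 2·24=48, Z4→Blue 5·7=35, Z5→Blue 5·23=115, Z6→Red 5·17=85, Z7→Green 8·7=56. Service 399; fixed 171; total 570.
No other subset beats 535.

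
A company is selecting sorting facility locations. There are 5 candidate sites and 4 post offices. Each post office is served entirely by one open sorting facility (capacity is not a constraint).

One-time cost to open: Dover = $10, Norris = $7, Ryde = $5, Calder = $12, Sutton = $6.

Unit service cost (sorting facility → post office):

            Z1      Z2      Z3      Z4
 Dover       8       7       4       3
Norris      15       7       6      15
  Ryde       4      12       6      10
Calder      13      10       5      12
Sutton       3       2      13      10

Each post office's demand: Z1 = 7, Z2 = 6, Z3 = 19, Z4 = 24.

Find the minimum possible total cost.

For any fixed open set, each post office goes to its cheapest open site; total = fixed + service.
{Dover, Sutton}: Z1→Sutton 3·7=21, Z2→Sutton 2·6=12, Z3→Dover 4·19=76, Z4→Dover 3·24=72. Service 181; fixed 16; total 197.
{Dover, Ryde, Sutton}: service 181 + fixed 21 = 202
{Dover, Norris, Sutton}: service 181 + fixed 23 = 204
{Dover, Norris, Ryde, Calder, Sutton}: service 181 + fixed 40 = 221
No other subset beats 197.

Minimum total cost: 197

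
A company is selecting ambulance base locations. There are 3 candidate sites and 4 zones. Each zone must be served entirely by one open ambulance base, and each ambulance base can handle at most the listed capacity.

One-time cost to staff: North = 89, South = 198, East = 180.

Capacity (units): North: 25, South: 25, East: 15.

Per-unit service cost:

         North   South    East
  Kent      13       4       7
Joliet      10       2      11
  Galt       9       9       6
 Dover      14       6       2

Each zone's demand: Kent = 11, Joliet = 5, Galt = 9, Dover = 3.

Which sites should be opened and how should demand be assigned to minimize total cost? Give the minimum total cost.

Open {North, South}: Kent→South 4·11=44, Joliet→South 2·5=10, Galt→North 9·9=81, Dover→South 6·3=18.
Loads: North carries 9/25, South carries 19/25. Service 153; fixed 287; total 440.
Next best feasible plan costs 464.

Minimum total cost: 440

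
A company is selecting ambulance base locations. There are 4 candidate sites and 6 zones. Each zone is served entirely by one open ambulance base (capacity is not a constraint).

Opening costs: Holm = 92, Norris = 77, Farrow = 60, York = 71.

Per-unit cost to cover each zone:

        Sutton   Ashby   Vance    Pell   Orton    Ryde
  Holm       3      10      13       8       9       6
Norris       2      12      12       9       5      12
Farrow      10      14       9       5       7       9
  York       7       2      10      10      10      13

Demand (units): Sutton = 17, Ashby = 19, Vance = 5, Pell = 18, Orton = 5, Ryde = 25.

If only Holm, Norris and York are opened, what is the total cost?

Total cost: 681

Each zone is assigned to its cheapest site among the open ones.
{Holm, Norris, York}: Sutton→Norris 2·17=34, Ashby→York 2·19=38, Vance→York 10·5=50, Pell→Holm 8·18=144, Orton→Norris 5·5=25, Ryde→Holm 6·25=150. Service 441; fixed 240; total 681.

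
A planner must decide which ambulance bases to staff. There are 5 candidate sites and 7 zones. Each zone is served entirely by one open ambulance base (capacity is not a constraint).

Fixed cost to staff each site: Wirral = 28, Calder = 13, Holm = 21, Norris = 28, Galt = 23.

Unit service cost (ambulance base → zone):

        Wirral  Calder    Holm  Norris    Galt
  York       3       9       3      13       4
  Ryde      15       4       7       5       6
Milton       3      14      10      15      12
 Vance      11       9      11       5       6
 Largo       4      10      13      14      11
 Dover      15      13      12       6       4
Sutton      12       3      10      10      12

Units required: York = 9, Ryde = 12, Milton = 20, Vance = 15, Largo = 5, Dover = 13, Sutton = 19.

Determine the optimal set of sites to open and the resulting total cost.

For any fixed open set, each zone goes to its cheapest open site; total = fixed + service.
{Wirral, Calder, Galt}: York→Wirral 3·9=27, Ryde→Calder 4·12=48, Milton→Wirral 3·20=60, Vance→Galt 6·15=90, Largo→Wirral 4·5=20, Dover→Galt 4·13=52, Sutton→Calder 3·19=57. Service 354; fixed 64; total 418.
{Wirral, Calder, Norris, Galt}: service 339 + fixed 92 = 431
{Wirral, Calder, Norris}: service 365 + fixed 69 = 434
{Wirral, Calder, Holm, Norris, Galt}: service 339 + fixed 113 = 452
No other subset beats 418.

Open Wirral, Calder and Galt; minimum total cost 418.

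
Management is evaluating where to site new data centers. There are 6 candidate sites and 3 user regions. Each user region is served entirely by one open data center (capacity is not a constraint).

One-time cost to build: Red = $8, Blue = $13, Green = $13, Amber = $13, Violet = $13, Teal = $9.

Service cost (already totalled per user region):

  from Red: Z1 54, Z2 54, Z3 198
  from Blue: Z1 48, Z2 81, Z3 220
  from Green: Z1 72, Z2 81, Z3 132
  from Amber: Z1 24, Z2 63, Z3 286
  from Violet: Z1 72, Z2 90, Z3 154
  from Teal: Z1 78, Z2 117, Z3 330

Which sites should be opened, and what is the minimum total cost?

Open Red, Green and Amber; minimum total cost 244.

For any fixed open set, each user region goes to its cheapest open site; total = fixed + service.
{Red, Green, Amber}: Z1→Amber 24, Z2→Red 54, Z3→Green 132. Service 210; fixed 34; total 244.
{Green, Amber}: Z1→Amber 24, Z2→Amber 63, Z3→Green 132. Service 219; fixed 26; total 245.
{Red, Green, Amber, Teal}: Z1→Amber 24, Z2→Red 54, Z3→Green 132. Service 210; fixed 43; total 253.
{Red, Blue, Green, Amber, Violet, Teal}: Z1→Amber 24, Z2→Red 54, Z3→Green 132. Service 210; fixed 69; total 279.
No other subset beats 244.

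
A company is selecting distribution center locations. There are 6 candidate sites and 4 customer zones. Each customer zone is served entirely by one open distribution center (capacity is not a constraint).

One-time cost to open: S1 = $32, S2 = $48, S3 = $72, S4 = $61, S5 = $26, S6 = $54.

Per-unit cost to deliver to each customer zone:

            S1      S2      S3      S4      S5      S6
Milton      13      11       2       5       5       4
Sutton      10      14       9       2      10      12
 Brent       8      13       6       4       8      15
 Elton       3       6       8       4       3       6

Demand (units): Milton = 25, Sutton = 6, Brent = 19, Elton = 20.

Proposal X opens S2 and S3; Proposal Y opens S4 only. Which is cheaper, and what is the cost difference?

Proposal X: {S2, S3}: Milton→S3 2·25=50, Sutton→S3 9·6=54, Brent→S3 6·19=114, Elton→S2 6·20=120. Service 338; fixed 120; total 458.
Proposal Y: {S4}: Milton→S4 5·25=125, Sutton→S4 2·6=12, Brent→S4 4·19=76, Elton→S4 4·20=80. Service 293; fixed 61; total 354.
Difference: |458 − 354| = 104.

Proposal Y is cheaper by 104.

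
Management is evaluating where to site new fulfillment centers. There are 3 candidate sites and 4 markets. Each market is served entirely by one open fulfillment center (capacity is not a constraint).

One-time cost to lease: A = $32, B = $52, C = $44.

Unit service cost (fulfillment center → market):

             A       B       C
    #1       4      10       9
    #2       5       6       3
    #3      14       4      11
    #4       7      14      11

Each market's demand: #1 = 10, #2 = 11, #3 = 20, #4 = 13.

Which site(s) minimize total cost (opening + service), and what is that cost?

For any fixed open set, each market goes to its cheapest open site; total = fixed + service.
{A, B}: #1→A 4·10=40, #2→A 5·11=55, #3→B 4·20=80, #4→A 7·13=91. Service 266; fixed 84; total 350.
{A, B, C}: #1→A 4·10=40, #2→C 3·11=33, #3→B 4·20=80, #4→A 7·13=91. Service 244; fixed 128; total 372.
{B, C}: #1→C 9·10=90, #2→C 3·11=33, #3→B 4·20=80, #4→C 11·13=143. Service 346; fixed 96; total 442.
{A}: service 466 + fixed 32 = 498
No other subset beats 350.

Open A and B; minimum total cost 350.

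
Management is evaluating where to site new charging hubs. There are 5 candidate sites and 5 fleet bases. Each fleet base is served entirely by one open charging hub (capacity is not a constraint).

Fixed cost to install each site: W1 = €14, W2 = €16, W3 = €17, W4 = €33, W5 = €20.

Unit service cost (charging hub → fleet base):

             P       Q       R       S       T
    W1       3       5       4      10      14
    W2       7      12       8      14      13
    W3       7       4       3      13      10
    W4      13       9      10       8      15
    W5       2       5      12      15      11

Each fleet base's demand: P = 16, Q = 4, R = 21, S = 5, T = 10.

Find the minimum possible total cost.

For any fixed open set, each fleet base goes to its cheapest open site; total = fixed + service.
{W1, W3}: P→W1 3·16=48, Q→W3 4·4=16, R→W3 3·21=63, S→W1 10·5=50, T→W3 10·10=100. Service 277; fixed 31; total 308.
{W1, W3, W5}: P→W5 2·16=32, Q→W3 4·4=16, R→W3 3·21=63, S→W1 10·5=50, T→W3 10·10=100. Service 261; fixed 51; total 312.
{W3, W5}: P→W5 2·16=32, Q→W3 4·4=16, R→W3 3·21=63, S→W3 13·5=65, T→W3 10·10=100. Service 276; fixed 37; total 313.
{W1, W2, W3, W4, W5}: service 251 + fixed 100 = 351
No other subset beats 308.

Minimum total cost: 308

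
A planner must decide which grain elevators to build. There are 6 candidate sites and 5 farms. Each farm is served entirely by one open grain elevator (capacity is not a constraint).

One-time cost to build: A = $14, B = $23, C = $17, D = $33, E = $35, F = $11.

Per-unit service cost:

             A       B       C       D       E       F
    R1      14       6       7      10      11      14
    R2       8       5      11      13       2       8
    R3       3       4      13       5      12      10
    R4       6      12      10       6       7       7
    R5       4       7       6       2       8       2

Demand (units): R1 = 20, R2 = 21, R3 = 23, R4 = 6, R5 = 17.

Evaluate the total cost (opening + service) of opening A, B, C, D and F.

Each farm is assigned to its cheapest site among the open ones.
{A, B, C, D, F}: R1→B 6·20=120, R2→B 5·21=105, R3→A 3·23=69, R4→A 6·6=36, R5→D 2·17=34. Service 364; fixed 98; total 462.

Total cost: 462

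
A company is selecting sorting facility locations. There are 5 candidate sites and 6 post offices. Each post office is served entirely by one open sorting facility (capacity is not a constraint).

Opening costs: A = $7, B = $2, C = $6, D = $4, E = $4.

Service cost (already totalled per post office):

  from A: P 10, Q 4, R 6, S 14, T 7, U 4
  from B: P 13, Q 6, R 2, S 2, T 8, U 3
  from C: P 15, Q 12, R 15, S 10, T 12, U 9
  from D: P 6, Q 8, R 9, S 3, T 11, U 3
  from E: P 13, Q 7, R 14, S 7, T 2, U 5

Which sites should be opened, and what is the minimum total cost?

For any fixed open set, each post office goes to its cheapest open site; total = fixed + service.
{B, D, E}: P→D 6, Q→B 6, R→B 2, S→B 2, T→E 2, U→B 3. Service 21; fixed 10; total 31.
{B, D}: service 27 + fixed 6 = 33
{B, E}: P→B 13, Q→B 6, R→B 2, S→B 2, T→E 2, U→B 3. Service 28; fixed 6; total 34.
{A, B, C, D, E}: service 19 + fixed 23 = 42
No other subset beats 31.

Open B, D and E; minimum total cost 31.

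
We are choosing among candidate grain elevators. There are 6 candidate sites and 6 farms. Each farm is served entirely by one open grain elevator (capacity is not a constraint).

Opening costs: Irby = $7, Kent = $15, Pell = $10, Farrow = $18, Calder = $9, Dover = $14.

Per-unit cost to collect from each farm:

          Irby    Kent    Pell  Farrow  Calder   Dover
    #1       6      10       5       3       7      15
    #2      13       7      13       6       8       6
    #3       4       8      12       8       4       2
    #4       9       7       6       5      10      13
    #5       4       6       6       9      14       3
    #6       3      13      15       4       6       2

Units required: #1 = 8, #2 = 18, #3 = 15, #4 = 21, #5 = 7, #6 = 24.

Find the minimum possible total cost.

For any fixed open set, each farm goes to its cheapest open site; total = fixed + service.
{Farrow, Dover}: #1→Farrow 3·8=24, #2→Farrow 6·18=108, #3→Dover 2·15=30, #4→Farrow 5·21=105, #5→Dover 3·7=21, #6→Dover 2·24=48. Service 336; fixed 32; total 368.
{Irby, Farrow, Dover}: service 336 + fixed 39 = 375
{Farrow, Calder, Dover}: #1→Farrow 3·8=24, #2→Farrow 6·18=108, #3→Dover 2·15=30, #4→Farrow 5·21=105, #5→Dover 3·7=21, #6→Dover 2·24=48. Service 336; fixed 41; total 377.
{Irby, Kent, Pell, Farrow, Calder, Dover}: #1→Farrow 3·8=24, #2→Farrow 6·18=108, #3→Dover 2·15=30, #4→Farrow 5·21=105, #5→Dover 3·7=21, #6→Dover 2·24=48. Service 336; fixed 73; total 409.
No other subset beats 368.

Minimum total cost: 368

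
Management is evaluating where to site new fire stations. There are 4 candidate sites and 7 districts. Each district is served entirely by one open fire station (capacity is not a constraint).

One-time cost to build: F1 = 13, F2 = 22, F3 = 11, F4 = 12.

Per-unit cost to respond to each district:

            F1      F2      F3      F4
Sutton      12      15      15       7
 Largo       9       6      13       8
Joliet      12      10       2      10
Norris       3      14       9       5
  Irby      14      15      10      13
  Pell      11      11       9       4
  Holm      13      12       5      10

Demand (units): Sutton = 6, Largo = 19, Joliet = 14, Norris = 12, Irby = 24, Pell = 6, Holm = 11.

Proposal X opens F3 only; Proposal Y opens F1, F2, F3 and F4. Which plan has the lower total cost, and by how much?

Proposal X: {F3}: Sutton→F3 15·6=90, Largo→F3 13·19=247, Joliet→F3 2·14=28, Norris→F3 9·12=108, Irby→F3 10·24=240, Pell→F3 9·6=54, Holm→F3 5·11=55. Service 822; fixed 11; total 833.
Proposal Y: {F1, F2, F3, F4}: Sutton→F4 7·6=42, Largo→F2 6·19=114, Joliet→F3 2·14=28, Norris→F1 3·12=36, Irby→F3 10·24=240, Pell→F4 4·6=24, Holm→F3 5·11=55. Service 539; fixed 58; total 597.
Difference: |833 − 597| = 236.

Proposal Y is cheaper by 236.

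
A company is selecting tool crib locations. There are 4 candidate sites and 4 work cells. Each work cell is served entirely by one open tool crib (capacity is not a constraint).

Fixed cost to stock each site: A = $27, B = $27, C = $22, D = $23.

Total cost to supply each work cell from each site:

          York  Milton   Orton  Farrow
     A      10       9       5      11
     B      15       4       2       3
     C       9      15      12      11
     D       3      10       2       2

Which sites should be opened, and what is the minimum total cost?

For any fixed open set, each work cell goes to its cheapest open site; total = fixed + service.
{D}: York→D 3, Milton→D 10, Orton→D 2, Farrow→D 2. Service 17; fixed 23; total 40.
{B}: service 24 + fixed 27 = 51
{B, D}: service 11 + fixed 50 = 61
{A, B, C, D}: service 11 + fixed 99 = 110
No other subset beats 40.

Open D only; minimum total cost 40.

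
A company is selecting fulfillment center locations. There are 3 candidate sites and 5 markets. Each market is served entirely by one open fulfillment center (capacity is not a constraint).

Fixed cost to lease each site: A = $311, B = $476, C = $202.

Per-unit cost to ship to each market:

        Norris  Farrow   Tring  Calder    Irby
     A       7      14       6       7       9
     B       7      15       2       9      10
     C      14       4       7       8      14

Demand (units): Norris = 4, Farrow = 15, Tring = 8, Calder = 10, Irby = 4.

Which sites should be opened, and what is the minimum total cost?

For any fixed open set, each market goes to its cheapest open site; total = fixed + service.
{C}: Norris→C 14·4=56, Farrow→C 4·15=60, Tring→C 7·8=56, Calder→C 8·10=80, Irby→C 14·4=56. Service 308; fixed 202; total 510.
{A}: service 392 + fixed 311 = 703
{A, C}: Norris→A 7·4=28, Farrow→C 4·15=60, Tring→A 6·8=48, Calder→A 7·10=70, Irby→A 9·4=36. Service 242; fixed 513; total 755.
{A, B, C}: Norris→A 7·4=28, Farrow→C 4·15=60, Tring→B 2·8=16, Calder→A 7·10=70, Irby→A 9·4=36. Service 210; fixed 989; total 1199.
No other subset beats 510.

Open C only; minimum total cost 510.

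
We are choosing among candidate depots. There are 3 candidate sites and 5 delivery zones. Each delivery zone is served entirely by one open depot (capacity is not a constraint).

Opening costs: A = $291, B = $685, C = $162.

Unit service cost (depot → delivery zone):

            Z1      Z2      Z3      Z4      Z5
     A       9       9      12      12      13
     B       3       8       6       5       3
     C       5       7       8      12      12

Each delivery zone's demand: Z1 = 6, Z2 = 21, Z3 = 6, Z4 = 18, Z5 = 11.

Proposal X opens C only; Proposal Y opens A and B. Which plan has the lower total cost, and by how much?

Proposal X is cheaper by 586.

Proposal X: {C}: Z1→C 5·6=30, Z2→C 7·21=147, Z3→C 8·6=48, Z4→C 12·18=216, Z5→C 12·11=132. Service 573; fixed 162; total 735.
Proposal Y: {A, B}: Z1→B 3·6=18, Z2→B 8·21=168, Z3→B 6·6=36, Z4→B 5·18=90, Z5→B 3·11=33. Service 345; fixed 976; total 1321.
Difference: |735 − 1321| = 586.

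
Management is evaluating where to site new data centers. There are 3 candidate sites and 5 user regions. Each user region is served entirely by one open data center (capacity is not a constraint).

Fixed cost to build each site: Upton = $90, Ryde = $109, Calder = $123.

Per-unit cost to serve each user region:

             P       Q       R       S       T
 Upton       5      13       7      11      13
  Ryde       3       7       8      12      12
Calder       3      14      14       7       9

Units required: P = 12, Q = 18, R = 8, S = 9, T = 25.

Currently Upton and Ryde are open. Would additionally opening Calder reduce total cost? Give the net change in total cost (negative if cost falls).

No — net change +12 (cost rises by 12).

Current service cost with {Upton, Ryde}: 617.
Adding Calder: each user region re-picks its cheapest; new service cost 506, saving 111.
Extra fixed cost: 123. Net change = 123 − 111 = 12.
(Totals: 816 → 828.)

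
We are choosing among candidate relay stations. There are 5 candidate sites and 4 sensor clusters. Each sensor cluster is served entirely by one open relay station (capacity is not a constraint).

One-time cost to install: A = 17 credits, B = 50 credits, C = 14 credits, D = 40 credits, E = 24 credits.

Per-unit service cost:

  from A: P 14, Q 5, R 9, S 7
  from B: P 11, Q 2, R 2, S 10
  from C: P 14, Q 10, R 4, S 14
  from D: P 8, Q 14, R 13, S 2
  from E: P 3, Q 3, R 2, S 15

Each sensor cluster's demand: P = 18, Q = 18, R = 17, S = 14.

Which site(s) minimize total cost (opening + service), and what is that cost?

For any fixed open set, each sensor cluster goes to its cheapest open site; total = fixed + service.
{D, E}: P→E 3·18=54, Q→E 3·18=54, R→E 2·17=34, S→D 2·14=28. Service 170; fixed 64; total 234.
{C, D, E}: P→E 3·18=54, Q→E 3·18=54, R→E 2·17=34, S→D 2·14=28. Service 170; fixed 78; total 248.
{A, D, E}: service 170 + fixed 81 = 251
{A, B, C, D, E}: service 152 + fixed 145 = 297
No other subset beats 234.

Open D and E; minimum total cost 234.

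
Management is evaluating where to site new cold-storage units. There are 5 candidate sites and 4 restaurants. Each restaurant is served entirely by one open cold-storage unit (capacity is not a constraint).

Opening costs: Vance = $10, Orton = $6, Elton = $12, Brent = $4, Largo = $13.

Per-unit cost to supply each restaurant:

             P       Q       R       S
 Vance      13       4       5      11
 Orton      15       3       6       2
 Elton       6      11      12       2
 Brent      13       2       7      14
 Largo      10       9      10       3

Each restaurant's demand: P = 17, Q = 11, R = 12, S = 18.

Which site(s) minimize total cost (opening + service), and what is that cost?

For any fixed open set, each restaurant goes to its cheapest open site; total = fixed + service.
{Vance, Elton, Brent}: P→Elton 6·17=102, Q→Brent 2·11=22, R→Vance 5·12=60, S→Elton 2·18=36. Service 220; fixed 26; total 246.
{Vance, Orton, Elton, Brent}: service 220 + fixed 32 = 252
{Orton, Elton, Brent}: P→Elton 6·17=102, Q→Brent 2·11=22, R→Orton 6·12=72, S→Orton 2·18=36. Service 232; fixed 22; total 254.
{Vance, Orton, Elton, Brent, Largo}: service 220 + fixed 45 = 265
No other subset beats 246.

Open Vance, Elton and Brent; minimum total cost 246.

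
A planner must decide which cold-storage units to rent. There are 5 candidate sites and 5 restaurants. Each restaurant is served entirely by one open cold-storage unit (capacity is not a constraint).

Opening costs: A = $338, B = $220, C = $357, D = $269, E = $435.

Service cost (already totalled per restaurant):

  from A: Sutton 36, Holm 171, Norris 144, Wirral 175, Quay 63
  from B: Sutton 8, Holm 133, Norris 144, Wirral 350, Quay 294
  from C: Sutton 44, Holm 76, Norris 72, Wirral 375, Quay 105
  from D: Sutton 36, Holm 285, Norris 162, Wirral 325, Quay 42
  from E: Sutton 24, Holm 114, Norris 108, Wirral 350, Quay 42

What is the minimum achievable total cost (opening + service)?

Minimum total cost: 927

For any fixed open set, each restaurant goes to its cheapest open site; total = fixed + service.
{A}: Sutton→A 36, Holm→A 171, Norris→A 144, Wirral→A 175, Quay→A 63. Service 589; fixed 338; total 927.
{C}: service 672 + fixed 357 = 1029
{E}: service 638 + fixed 435 = 1073
{A, B, C, D, E}: Sutton→B 8, Holm→C 76, Norris→C 72, Wirral→A 175, Quay→D 42. Service 373; fixed 1619; total 1992.
No other subset beats 927.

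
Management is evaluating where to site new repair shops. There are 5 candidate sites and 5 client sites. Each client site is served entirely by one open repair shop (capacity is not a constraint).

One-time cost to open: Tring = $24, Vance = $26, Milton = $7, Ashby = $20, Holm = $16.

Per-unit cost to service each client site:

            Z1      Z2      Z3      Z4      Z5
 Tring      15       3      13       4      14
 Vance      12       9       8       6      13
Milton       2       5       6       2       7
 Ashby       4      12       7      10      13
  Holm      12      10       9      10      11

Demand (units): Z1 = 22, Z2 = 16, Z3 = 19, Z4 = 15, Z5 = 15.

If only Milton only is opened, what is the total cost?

Each client site is assigned to its cheapest site among the open ones.
{Milton}: Z1→Milton 2·22=44, Z2→Milton 5·16=80, Z3→Milton 6·19=114, Z4→Milton 2·15=30, Z5→Milton 7·15=105. Service 373; fixed 7; total 380.

Total cost: 380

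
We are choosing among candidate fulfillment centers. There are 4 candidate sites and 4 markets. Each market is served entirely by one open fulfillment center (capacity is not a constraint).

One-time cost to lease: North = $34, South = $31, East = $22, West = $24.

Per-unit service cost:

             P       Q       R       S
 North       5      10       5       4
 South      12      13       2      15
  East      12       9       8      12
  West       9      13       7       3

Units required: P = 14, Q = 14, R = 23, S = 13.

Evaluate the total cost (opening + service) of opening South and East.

Total cost: 549

Each market is assigned to its cheapest site among the open ones.
{South, East}: P→South 12·14=168, Q→East 9·14=126, R→South 2·23=46, S→East 12·13=156. Service 496; fixed 53; total 549.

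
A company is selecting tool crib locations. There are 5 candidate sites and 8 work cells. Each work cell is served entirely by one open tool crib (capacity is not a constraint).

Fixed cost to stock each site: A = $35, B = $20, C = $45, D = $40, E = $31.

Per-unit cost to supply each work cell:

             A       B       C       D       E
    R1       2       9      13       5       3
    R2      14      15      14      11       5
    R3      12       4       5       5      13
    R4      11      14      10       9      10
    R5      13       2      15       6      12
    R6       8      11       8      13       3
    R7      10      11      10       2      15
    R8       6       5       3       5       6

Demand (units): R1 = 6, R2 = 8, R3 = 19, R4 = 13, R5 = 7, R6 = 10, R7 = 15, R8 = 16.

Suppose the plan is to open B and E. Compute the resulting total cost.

Total cost: 604

Each work cell is assigned to its cheapest site among the open ones.
{B, E}: R1→E 3·6=18, R2→E 5·8=40, R3→B 4·19=76, R4→E 10·13=130, R5→B 2·7=14, R6→E 3·10=30, R7→B 11·15=165, R8→B 5·16=80. Service 553; fixed 51; total 604.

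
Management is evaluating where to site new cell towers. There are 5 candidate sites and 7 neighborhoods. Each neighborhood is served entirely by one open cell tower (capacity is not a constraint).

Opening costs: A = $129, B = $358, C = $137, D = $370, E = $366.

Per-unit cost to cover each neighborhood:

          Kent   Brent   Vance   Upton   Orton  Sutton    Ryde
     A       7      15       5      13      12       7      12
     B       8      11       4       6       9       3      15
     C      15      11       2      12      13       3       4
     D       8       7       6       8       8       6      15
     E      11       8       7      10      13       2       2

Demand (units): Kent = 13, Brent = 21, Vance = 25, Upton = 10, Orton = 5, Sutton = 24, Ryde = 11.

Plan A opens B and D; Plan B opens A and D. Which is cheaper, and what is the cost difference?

Plan A: {B, D}: Kent→B 8·13=104, Brent→D 7·21=147, Vance→B 4·25=100, Upton→B 6·10=60, Orton→D 8·5=40, Sutton→B 3·24=72, Ryde→B 15·11=165. Service 688; fixed 728; total 1416.
Plan B: {A, D}: Kent→A 7·13=91, Brent→D 7·21=147, Vance→A 5·25=125, Upton→D 8·10=80, Orton→D 8·5=40, Sutton→D 6·24=144, Ryde→A 12·11=132. Service 759; fixed 499; total 1258.
Difference: |1416 − 1258| = 158.

Plan B is cheaper by 158.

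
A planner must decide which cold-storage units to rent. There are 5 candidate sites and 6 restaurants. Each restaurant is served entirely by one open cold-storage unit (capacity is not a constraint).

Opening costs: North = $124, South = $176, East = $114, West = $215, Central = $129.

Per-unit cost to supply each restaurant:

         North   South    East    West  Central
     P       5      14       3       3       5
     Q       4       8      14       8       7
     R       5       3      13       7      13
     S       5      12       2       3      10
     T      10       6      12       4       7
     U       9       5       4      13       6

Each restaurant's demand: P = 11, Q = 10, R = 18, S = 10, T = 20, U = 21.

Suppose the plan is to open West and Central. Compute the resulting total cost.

Total cost: 809

Each restaurant is assigned to its cheapest site among the open ones.
{West, Central}: P→West 3·11=33, Q→Central 7·10=70, R→West 7·18=126, S→West 3·10=30, T→West 4·20=80, U→Central 6·21=126. Service 465; fixed 344; total 809.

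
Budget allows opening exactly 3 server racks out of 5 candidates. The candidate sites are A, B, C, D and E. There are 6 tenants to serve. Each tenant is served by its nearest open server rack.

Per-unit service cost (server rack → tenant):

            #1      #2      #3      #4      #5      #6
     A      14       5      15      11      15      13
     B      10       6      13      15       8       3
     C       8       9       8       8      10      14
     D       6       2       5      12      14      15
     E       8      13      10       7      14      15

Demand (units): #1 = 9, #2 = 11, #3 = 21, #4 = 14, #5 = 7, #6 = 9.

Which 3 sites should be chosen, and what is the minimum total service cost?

With exactly 3 open, each tenant uses its cheapest among the chosen.
{B, D, E}: #1→D 6·9=54, #2→D 2·11=22, #3→D 5·21=105, #4→E 7·14=98, #5→B 8·7=56, #6→B 3·9=27. Service cost 362.
{B, C, D}: service cost 376
{A, B, D}: service cost 418
Among all 10 size-3 choices, {B, D, E} is lowest.

Choose B, D and E; total service cost 362.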